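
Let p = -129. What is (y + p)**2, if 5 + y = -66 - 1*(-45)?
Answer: 24025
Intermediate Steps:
y = -26 (y = -5 + (-66 - 1*(-45)) = -5 + (-66 + 45) = -5 - 21 = -26)
(y + p)**2 = (-26 - 129)**2 = (-155)**2 = 24025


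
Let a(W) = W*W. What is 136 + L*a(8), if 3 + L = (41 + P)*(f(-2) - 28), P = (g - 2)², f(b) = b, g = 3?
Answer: -80696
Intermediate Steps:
P = 1 (P = (3 - 2)² = 1² = 1)
a(W) = W²
L = -1263 (L = -3 + (41 + 1)*(-2 - 28) = -3 + 42*(-30) = -3 - 1260 = -1263)
136 + L*a(8) = 136 - 1263*8² = 136 - 1263*64 = 136 - 80832 = -80696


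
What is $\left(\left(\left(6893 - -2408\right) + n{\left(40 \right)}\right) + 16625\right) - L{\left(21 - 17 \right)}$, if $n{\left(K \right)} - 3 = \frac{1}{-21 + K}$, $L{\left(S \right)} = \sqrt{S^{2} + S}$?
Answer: $\frac{492652}{19} - 2 \sqrt{5} \approx 25925.0$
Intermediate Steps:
$L{\left(S \right)} = \sqrt{S + S^{2}}$
$n{\left(K \right)} = 3 + \frac{1}{-21 + K}$
$\left(\left(\left(6893 - -2408\right) + n{\left(40 \right)}\right) + 16625\right) - L{\left(21 - 17 \right)} = \left(\left(\left(6893 - -2408\right) + \frac{-62 + 3 \cdot 40}{-21 + 40}\right) + 16625\right) - \sqrt{\left(21 - 17\right) \left(1 + \left(21 - 17\right)\right)} = \left(\left(\left(6893 + 2408\right) + \frac{-62 + 120}{19}\right) + 16625\right) - \sqrt{\left(21 - 17\right) \left(1 + \left(21 - 17\right)\right)} = \left(\left(9301 + \frac{1}{19} \cdot 58\right) + 16625\right) - \sqrt{4 \left(1 + 4\right)} = \left(\left(9301 + \frac{58}{19}\right) + 16625\right) - \sqrt{4 \cdot 5} = \left(\frac{176777}{19} + 16625\right) - \sqrt{20} = \frac{492652}{19} - 2 \sqrt{5}$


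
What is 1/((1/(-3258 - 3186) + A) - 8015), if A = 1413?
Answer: -6444/42543289 ≈ -0.00015147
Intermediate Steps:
1/((1/(-3258 - 3186) + A) - 8015) = 1/((1/(-3258 - 3186) + 1413) - 8015) = 1/((1/(-6444) + 1413) - 8015) = 1/((-1/6444 + 1413) - 8015) = 1/(9105371/6444 - 8015) = 1/(-42543289/6444) = -6444/42543289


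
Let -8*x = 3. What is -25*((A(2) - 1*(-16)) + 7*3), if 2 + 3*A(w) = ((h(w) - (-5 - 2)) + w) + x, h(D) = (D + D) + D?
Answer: -24725/24 ≈ -1030.2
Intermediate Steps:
x = -3/8 (x = -1/8*3 = -3/8 ≈ -0.37500)
h(D) = 3*D (h(D) = 2*D + D = 3*D)
A(w) = 37/24 + 4*w/3 (A(w) = -2/3 + (((3*w - (-5 - 2)) + w) - 3/8)/3 = -2/3 + (((3*w - 1*(-7)) + w) - 3/8)/3 = -2/3 + (((3*w + 7) + w) - 3/8)/3 = -2/3 + (((7 + 3*w) + w) - 3/8)/3 = -2/3 + ((7 + 4*w) - 3/8)/3 = -2/3 + (53/8 + 4*w)/3 = -2/3 + (53/24 + 4*w/3) = 37/24 + 4*w/3)
-25*((A(2) - 1*(-16)) + 7*3) = -25*(((37/24 + (4/3)*2) - 1*(-16)) + 7*3) = -25*(((37/24 + 8/3) + 16) + 21) = -25*((101/24 + 16) + 21) = -25*(485/24 + 21) = -25*989/24 = -24725/24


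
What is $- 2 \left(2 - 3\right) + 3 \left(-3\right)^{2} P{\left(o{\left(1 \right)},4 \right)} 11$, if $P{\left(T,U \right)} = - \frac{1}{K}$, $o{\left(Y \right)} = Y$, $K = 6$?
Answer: $- \frac{95}{2} \approx -47.5$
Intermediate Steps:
$P{\left(T,U \right)} = - \frac{1}{6}$
$- 2 \left(2 - 3\right) + 3 \left(-3\right)^{2} P{\left(o{\left(1 \right)},4 \right)} 11 = - 2 \left(2 - 3\right) + 3 \left(-3\right)^{2} \left(- \frac{1}{6}\right) 11 = \left(-2\right) \left(-1\right) + 3 \cdot 9 \left(- \frac{1}{6}\right) 11 = 2 + 27 \left(- \frac{1}{6}\right) 11 = 2 - \frac{99}{2} = - \frac{95}{2}$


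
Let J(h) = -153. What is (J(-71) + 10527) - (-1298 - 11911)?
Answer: 23583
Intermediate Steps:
(J(-71) + 10527) - (-1298 - 11911) = (-153 + 10527) - (-1298 - 11911) = 10374 - 1*(-13209) = 10374 + 13209 = 23583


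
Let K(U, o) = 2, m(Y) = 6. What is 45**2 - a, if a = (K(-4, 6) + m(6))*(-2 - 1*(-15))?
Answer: 1921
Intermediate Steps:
a = 104 (a = (2 + 6)*(-2 - 1*(-15)) = 8*(-2 + 15) = 8*13 = 104)
45**2 - a = 45**2 - 1*104 = 2025 - 104 = 1921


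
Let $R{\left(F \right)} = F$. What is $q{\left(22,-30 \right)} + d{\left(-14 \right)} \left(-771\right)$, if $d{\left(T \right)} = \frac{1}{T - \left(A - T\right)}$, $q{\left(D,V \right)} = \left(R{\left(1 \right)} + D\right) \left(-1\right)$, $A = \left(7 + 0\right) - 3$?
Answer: $\frac{35}{32} \approx 1.0938$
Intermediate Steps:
$A = 4$ ($A = 7 - 3 = 4$)
$q{\left(D,V \right)} = -1 - D$ ($q{\left(D,V \right)} = \left(1 + D\right) \left(-1\right) = -1 - D$)
$d{\left(T \right)} = \frac{1}{-4 + 2 T}$ ($d{\left(T \right)} = \frac{1}{T + \left(T - 4\right)} = \frac{1}{T + \left(-4 + T\right)} = \frac{1}{-4 + 2 T}$)
$q{\left(22,-30 \right)} + d{\left(-14 \right)} \left(-771\right) = \left(-1 - 22\right) + \frac{1}{2 \left(-2 - 14\right)} \left(-771\right) = \left(-1 - 22\right) + \frac{1}{2 \left(-16\right)} \left(-771\right) = -23 + \frac{1}{2} \left(- \frac{1}{16}\right) \left(-771\right) = -23 - - \frac{771}{32} = -23 + \frac{771}{32} = \frac{35}{32}$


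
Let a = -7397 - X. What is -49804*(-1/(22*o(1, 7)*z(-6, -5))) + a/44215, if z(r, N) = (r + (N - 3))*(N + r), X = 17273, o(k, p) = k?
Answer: 105925095/7490021 ≈ 14.142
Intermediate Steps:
z(r, N) = (N + r)*(-3 + N + r) (z(r, N) = (r + (-3 + N))*(N + r) = (-3 + N + r)*(N + r) = (N + r)*(-3 + N + r))
a = -24670 (a = -7397 - 1*17273 = -7397 - 17273 = -24670)
-49804*(-1/(22*o(1, 7)*z(-6, -5))) + a/44215 = -49804*(-1/(22*((-5)**2 + (-6)**2 - 3*(-5) - 3*(-6) + 2*(-5)*(-6)))) - 24670/44215 = -49804*(-1/(22*(25 + 36 + 15 + 18 + 60))) - 24670*1/44215 = -49804/((-22*154)) - 4934/8843 = -49804/(-3388) - 4934/8843 = -49804*(-1/3388) - 4934/8843 = 12451/847 - 4934/8843 = 105925095/7490021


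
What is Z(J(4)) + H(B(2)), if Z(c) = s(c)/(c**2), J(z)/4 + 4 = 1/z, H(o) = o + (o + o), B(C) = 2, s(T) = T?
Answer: 89/15 ≈ 5.9333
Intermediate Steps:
H(o) = 3*o (H(o) = o + 2*o = 3*o)
J(z) = -16 + 4/z
Z(c) = 1/c (Z(c) = c/(c**2) = c/c**2 = 1/c)
Z(J(4)) + H(B(2)) = 1/(-16 + 4/4) + 3*2 = 1/(-16 + 4*(1/4)) + 6 = 1/(-16 + 1) + 6 = 1/(-15) + 6 = -1/15 + 6 = 89/15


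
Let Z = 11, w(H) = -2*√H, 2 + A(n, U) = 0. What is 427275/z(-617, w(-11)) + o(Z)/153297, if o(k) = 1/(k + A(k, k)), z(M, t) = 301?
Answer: 589499781376/415281573 ≈ 1419.5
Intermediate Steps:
A(n, U) = -2 (A(n, U) = -2 + 0 = -2)
o(k) = 1/(-2 + k) (o(k) = 1/(k - 2) = 1/(-2 + k))
427275/z(-617, w(-11)) + o(Z)/153297 = 427275/301 + 1/((-2 + 11)*153297) = 427275*(1/301) + (1/153297)/9 = 427275/301 + (⅑)*(1/153297) = 427275/301 + 1/1379673 = 589499781376/415281573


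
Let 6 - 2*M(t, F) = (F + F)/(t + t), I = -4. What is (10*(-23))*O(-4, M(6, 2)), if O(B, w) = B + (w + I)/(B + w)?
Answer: 690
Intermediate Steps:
M(t, F) = 3 - F/(2*t) (M(t, F) = 3 - (F + F)/(2*(t + t)) = 3 - 2*F/(2*(2*t)) = 3 - 2*F*1/(2*t)/2 = 3 - F/(2*t))
O(B, w) = B + (-4 + w)/(B + w) (O(B, w) = B + (w - 4)/(B + w) = B + (-4 + w)/(B + w))
(10*(-23))*O(-4, M(6, 2)) = (10*(-23))*((-4 + (3 - ½*2/6) + (-4)² - 4*(3 - ½*2/6))/(-4 + (3 - ½*2/6))) = -230*(-4 + (3 - ½*2*⅙) + 16 - 4*(3 - ½*2*⅙))/(-4 + (3 - ½*2*⅙)) = -230*(-4 + (3 - ⅙) + 16 - 4*(3 - ⅙))/(-4 + (3 - ⅙)) = -230*(-4 + 17/6 + 16 - 4*17/6)/(-4 + 17/6) = -230*(-4 + 17/6 + 16 - 34/3)/(-7/6) = -(-1380)*7/(7*2) = -230*(-3) = 690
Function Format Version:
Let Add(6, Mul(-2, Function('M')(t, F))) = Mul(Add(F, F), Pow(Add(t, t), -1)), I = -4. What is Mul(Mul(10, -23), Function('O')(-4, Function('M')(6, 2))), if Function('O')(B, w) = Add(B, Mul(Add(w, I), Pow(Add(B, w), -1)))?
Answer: 690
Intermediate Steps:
Function('M')(t, F) = Add(3, Mul(Rational(-1, 2), F, Pow(t, -1))) (Function('M')(t, F) = Add(3, Mul(Rational(-1, 2), Mul(Add(F, F), Pow(Add(t, t), -1)))) = Add(3, Mul(Rational(-1, 2), Mul(Mul(2, F), Pow(Mul(2, t), -1)))) = Add(3, Mul(Rational(-1, 2), Mul(Mul(2, F), Mul(Rational(1, 2), Pow(t, -1))))) = Add(3, Mul(Rational(-1, 2), Mul(F, Pow(t, -1)))) = Add(3, Mul(Rational(-1, 2), F, Pow(t, -1))))
Function('O')(B, w) = Add(B, Mul(Pow(Add(B, w), -1), Add(-4, w))) (Function('O')(B, w) = Add(B, Mul(Add(w, -4), Pow(Add(B, w), -1))) = Add(B, Mul(Add(-4, w), Pow(Add(B, w), -1))) = Add(B, Mul(Pow(Add(B, w), -1), Add(-4, w))))
Mul(Mul(10, -23), Function('O')(-4, Function('M')(6, 2))) = Mul(Mul(10, -23), Mul(Pow(Add(-4, Add(3, Mul(Rational(-1, 2), 2, Pow(6, -1)))), -1), Add(-4, Add(3, Mul(Rational(-1, 2), 2, Pow(6, -1))), Pow(-4, 2), Mul(-4, Add(3, Mul(Rational(-1, 2), 2, Pow(6, -1))))))) = Mul(-230, Mul(Pow(Add(-4, Add(3, Mul(Rational(-1, 2), 2, Rational(1, 6)))), -1), Add(-4, Add(3, Mul(Rational(-1, 2), 2, Rational(1, 6))), 16, Mul(-4, Add(3, Mul(Rational(-1, 2), 2, Rational(1, 6))))))) = Mul(-230, Mul(Pow(Add(-4, Add(3, Rational(-1, 6))), -1), Add(-4, Add(3, Rational(-1, 6)), 16, Mul(-4, Add(3, Rational(-1, 6)))))) = Mul(-230, Mul(Pow(Add(-4, Rational(17, 6)), -1), Add(-4, Rational(17, 6), 16, Mul(-4, Rational(17, 6))))) = Mul(-230, Mul(Pow(Rational(-7, 6), -1), Add(-4, Rational(17, 6), 16, Rational(-34, 3)))) = Mul(-230, Mul(Rational(-6, 7), Rational(7, 2))) = Mul(-230, -3) = 690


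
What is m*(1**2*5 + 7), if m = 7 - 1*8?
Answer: -12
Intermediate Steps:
m = -1 (m = 7 - 8 = -1)
m*(1**2*5 + 7) = -(1**2*5 + 7) = -(1*5 + 7) = -(5 + 7) = -1*12 = -12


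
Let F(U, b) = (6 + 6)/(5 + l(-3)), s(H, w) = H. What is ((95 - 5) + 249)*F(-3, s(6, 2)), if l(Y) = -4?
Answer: 4068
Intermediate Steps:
F(U, b) = 12 (F(U, b) = (6 + 6)/(5 - 4) = 12/1 = 12*1 = 12)
((95 - 5) + 249)*F(-3, s(6, 2)) = ((95 - 5) + 249)*12 = (90 + 249)*12 = 339*12 = 4068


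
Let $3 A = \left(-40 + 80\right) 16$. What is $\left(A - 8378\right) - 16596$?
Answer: $- \frac{74282}{3} \approx -24761.0$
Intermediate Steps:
$A = \frac{640}{3}$ ($A = \frac{\left(-40 + 80\right) 16}{3} = \frac{40 \cdot 16}{3} = \frac{1}{3} \cdot 640 = \frac{640}{3} \approx 213.33$)
$\left(A - 8378\right) - 16596 = \left(\frac{640}{3} - 8378\right) - 16596 = - \frac{24494}{3} - 16596 = - \frac{74282}{3}$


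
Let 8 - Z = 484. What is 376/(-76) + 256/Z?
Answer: -12402/2261 ≈ -5.4852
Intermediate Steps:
Z = -476 (Z = 8 - 1*484 = 8 - 484 = -476)
376/(-76) + 256/Z = 376/(-76) + 256/(-476) = 376*(-1/76) + 256*(-1/476) = -94/19 - 64/119 = -12402/2261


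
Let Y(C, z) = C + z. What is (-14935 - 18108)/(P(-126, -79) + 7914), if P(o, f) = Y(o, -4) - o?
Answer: -33043/7910 ≈ -4.1774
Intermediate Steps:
P(o, f) = -4 (P(o, f) = (o - 4) - o = (-4 + o) - o = -4)
(-14935 - 18108)/(P(-126, -79) + 7914) = (-14935 - 18108)/(-4 + 7914) = -33043/7910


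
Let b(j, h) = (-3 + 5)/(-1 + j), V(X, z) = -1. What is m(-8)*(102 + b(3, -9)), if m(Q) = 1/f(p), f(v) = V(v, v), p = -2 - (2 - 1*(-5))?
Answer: -103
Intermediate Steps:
b(j, h) = 2/(-1 + j)
p = -9 (p = -2 - (2 + 5) = -2 - 1*7 = -2 - 7 = -9)
f(v) = -1
m(Q) = -1 (m(Q) = 1/(-1) = -1)
m(-8)*(102 + b(3, -9)) = -(102 + 2/(-1 + 3)) = -(102 + 2/2) = -(102 + 2*(½)) = -(102 + 1) = -1*103 = -103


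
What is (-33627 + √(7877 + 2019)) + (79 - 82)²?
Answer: -33618 + 2*√2474 ≈ -33519.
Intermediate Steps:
(-33627 + √(7877 + 2019)) + (79 - 82)² = (-33627 + √9896) + (-3)² = (-33627 + 2*√2474) + 9 = -33618 + 2*√2474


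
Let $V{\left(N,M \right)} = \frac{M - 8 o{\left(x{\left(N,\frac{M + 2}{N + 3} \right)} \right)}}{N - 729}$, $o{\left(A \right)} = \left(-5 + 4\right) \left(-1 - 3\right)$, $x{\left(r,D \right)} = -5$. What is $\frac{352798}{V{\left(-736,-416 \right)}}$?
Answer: $\frac{258424535}{224} \approx 1.1537 \cdot 10^{6}$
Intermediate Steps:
$o{\left(A \right)} = 4$ ($o{\left(A \right)} = \left(-1\right) \left(-4\right) = 4$)
$V{\left(N,M \right)} = \frac{-32 + M}{-729 + N}$ ($V{\left(N,M \right)} = \frac{M - 32}{N - 729} = \frac{M - 32}{-729 + N} = \frac{-32 + M}{-729 + N}$)
$\frac{352798}{V{\left(-736,-416 \right)}} = \frac{352798}{\frac{1}{-729 - 736} \left(-32 - 416\right)} = \frac{352798}{\frac{1}{-1465} \left(-448\right)} = \frac{352798}{\left(- \frac{1}{1465}\right) \left(-448\right)} = \frac{352798}{\frac{448}{1465}} = 352798 \cdot \frac{1465}{448} = \frac{258424535}{224}$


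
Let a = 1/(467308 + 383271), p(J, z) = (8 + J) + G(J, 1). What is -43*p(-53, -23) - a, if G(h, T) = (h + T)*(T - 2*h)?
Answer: 205148597272/850579 ≈ 2.4119e+5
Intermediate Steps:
G(h, T) = (T + h)*(T - 2*h)
p(J, z) = 9 - 2*J**2 (p(J, z) = (8 + J) + (1**2 - 2*J**2 - 1*1*J) = (8 + J) + (1 - 2*J**2 - J) = (8 + J) + (1 - J - 2*J**2) = 9 - 2*J**2)
a = 1/850579 ≈ 1.1757e-6
-43*p(-53, -23) - a = -43*(9 - 2*(-53)**2) - 1*1/850579 = -43*(9 - 2*2809) - 1/850579 = -43*(9 - 5618) - 1/850579 = -43*(-5609) - 1/850579 = 241187 - 1/850579 = 205148597272/850579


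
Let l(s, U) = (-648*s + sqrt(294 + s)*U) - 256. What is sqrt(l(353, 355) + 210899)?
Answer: sqrt(-18101 + 355*sqrt(647)) ≈ 95.243*I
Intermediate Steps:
l(s, U) = -256 - 648*s + U*sqrt(294 + s) (l(s, U) = (-648*s + U*sqrt(294 + s)) - 256 = -256 - 648*s + U*sqrt(294 + s))
sqrt(l(353, 355) + 210899) = sqrt((-256 - 648*353 + 355*sqrt(294 + 353)) + 210899) = sqrt((-256 - 228744 + 355*sqrt(647)) + 210899) = sqrt((-229000 + 355*sqrt(647)) + 210899) = sqrt(-18101 + 355*sqrt(647))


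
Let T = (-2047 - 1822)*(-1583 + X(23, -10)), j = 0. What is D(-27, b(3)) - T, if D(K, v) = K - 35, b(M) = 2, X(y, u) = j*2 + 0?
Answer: -6124689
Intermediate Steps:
X(y, u) = 0 (X(y, u) = 0*2 + 0 = 0 + 0 = 0)
D(K, v) = -35 + K
T = 6124627 (T = (-2047 - 1822)*(-1583 + 0) = -3869*(-1583) = 6124627)
D(-27, b(3)) - T = (-35 - 27) - 1*6124627 = -62 - 6124627 = -6124689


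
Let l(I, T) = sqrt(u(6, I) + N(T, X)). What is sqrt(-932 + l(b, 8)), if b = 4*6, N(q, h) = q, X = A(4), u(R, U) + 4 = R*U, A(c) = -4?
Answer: sqrt(-932 + 2*sqrt(37)) ≈ 30.329*I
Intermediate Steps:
u(R, U) = -4 + R*U
X = -4
b = 24
l(I, T) = sqrt(-4 + T + 6*I) (l(I, T) = sqrt((-4 + 6*I) + T) = sqrt(-4 + T + 6*I))
sqrt(-932 + l(b, 8)) = sqrt(-932 + sqrt(-4 + 8 + 6*24)) = sqrt(-932 + sqrt(-4 + 8 + 144)) = sqrt(-932 + sqrt(148)) = sqrt(-932 + 2*sqrt(37))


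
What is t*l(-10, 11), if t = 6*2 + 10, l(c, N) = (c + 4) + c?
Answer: -352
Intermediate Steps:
l(c, N) = 4 + 2*c (l(c, N) = (4 + c) + c = 4 + 2*c)
t = 22 (t = 12 + 10 = 22)
t*l(-10, 11) = 22*(4 + 2*(-10)) = 22*(4 - 20) = 22*(-16) = -352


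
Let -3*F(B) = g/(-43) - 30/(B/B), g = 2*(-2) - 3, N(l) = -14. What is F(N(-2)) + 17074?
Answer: 2203829/129 ≈ 17084.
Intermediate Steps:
g = -7 (g = -4 - 3 = -7)
F(B) = 1283/129 (F(B) = -(-7/(-43) - 30/(B/B))/3 = -(-7*(-1/43) - 30/1)/3 = -(7/43 - 30*1)/3 = -(7/43 - 30)/3 = -⅓*(-1283/43) = 1283/129)
F(N(-2)) + 17074 = 1283/129 + 17074 = 2203829/129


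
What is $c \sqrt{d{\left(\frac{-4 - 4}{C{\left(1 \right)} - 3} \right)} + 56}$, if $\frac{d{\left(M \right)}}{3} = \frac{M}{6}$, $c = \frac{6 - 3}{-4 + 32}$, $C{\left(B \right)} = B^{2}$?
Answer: $\frac{3 \sqrt{58}}{28} \approx 0.81598$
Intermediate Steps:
$c = \frac{3}{28} \approx 0.10714$
$d{\left(M \right)} = \frac{M}{2}$ ($d{\left(M \right)} = 3 \frac{M}{6} = \frac{M}{2}$)
$c \sqrt{d{\left(\frac{-4 - 4}{C{\left(1 \right)} - 3} \right)} + 56} = \frac{3 \sqrt{\frac{\left(-4 - 4\right) \frac{1}{1^{2} - 3}}{2} + 56}}{28} = \frac{3 \sqrt{\frac{\left(-8\right) \frac{1}{1 - 3}}{2} + 56}}{28} = \frac{3 \sqrt{\frac{\left(-8\right) \frac{1}{-2}}{2} + 56}}{28} = \frac{3 \sqrt{\frac{\left(-8\right) \left(- \frac{1}{2}\right)}{2} + 56}}{28} = \frac{3 \sqrt{\frac{1}{2} \cdot 4 + 56}}{28} = \frac{3 \sqrt{2 + 56}}{28} = \frac{3 \sqrt{58}}{28}$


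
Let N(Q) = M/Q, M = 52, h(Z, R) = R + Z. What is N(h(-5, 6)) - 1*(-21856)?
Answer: 21908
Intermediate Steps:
N(Q) = 52/Q
N(h(-5, 6)) - 1*(-21856) = 52/(6 - 5) - 1*(-21856) = 52/1 + 21856 = 52*1 + 21856 = 52 + 21856 = 21908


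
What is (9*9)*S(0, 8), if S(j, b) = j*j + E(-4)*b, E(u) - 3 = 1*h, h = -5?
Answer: -1296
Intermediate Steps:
E(u) = -2 (E(u) = 3 + 1*(-5) = 3 - 5 = -2)
S(j, b) = j**2 - 2*b (S(j, b) = j*j - 2*b = j**2 - 2*b)
(9*9)*S(0, 8) = (9*9)*(0**2 - 2*8) = 81*(0 - 16) = 81*(-16) = -1296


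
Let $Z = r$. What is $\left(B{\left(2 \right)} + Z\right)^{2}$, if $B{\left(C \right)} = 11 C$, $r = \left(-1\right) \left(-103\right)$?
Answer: $15625$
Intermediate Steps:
$r = 103$
$Z = 103$
$\left(B{\left(2 \right)} + Z\right)^{2} = \left(11 \cdot 2 + 103\right)^{2} = \left(22 + 103\right)^{2} = 125^{2} = 15625$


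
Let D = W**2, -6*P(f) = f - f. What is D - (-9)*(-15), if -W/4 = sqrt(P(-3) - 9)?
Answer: -279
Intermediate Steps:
P(f) = 0 (P(f) = -(f - f)/6 = -1/6*0 = 0)
W = -12*I (W = -4*sqrt(0 - 9) = -12*I ≈ -12.0*I)
D = -144 (D = (-12*I)**2 = -144)
D - (-9)*(-15) = -144 - (-9)*(-15) = -144 - 1*135 = -144 - 135 = -279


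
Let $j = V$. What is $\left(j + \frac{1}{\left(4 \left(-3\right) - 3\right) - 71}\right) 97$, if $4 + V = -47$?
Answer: $- \frac{425539}{86} \approx -4948.1$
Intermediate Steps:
$V = -51$ ($V = -4 - 47 = -51$)
$j = -51$
$\left(j + \frac{1}{\left(4 \left(-3\right) - 3\right) - 71}\right) 97 = \left(-51 + \frac{1}{\left(4 \left(-3\right) - 3\right) - 71}\right) 97 = \left(-51 + \frac{1}{\left(-12 - 3\right) - 71}\right) 97 = \left(-51 + \frac{1}{-15 - 71}\right) 97 = \left(-51 + \frac{1}{-86}\right) 97 = \left(-51 - \frac{1}{86}\right) 97 = \left(- \frac{4387}{86}\right) 97 = - \frac{425539}{86}$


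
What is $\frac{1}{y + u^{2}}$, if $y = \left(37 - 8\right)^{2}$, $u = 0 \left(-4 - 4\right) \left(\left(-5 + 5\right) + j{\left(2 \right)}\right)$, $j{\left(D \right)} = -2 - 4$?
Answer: $\frac{1}{841} \approx 0.0011891$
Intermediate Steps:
$j{\left(D \right)} = -6$ ($j{\left(D \right)} = -2 - 4 = -6$)
$u = 0$ ($u = 0 \left(-4 - 4\right) \left(\left(-5 + 5\right) - 6\right) = 0 \left(- 8 \left(0 - 6\right)\right) = 0 \left(\left(-8\right) \left(-6\right)\right) = 0 \cdot 48 = 0$)
$y = 841$ ($y = 29^{2} = 841$)
$\frac{1}{y + u^{2}} = \frac{1}{841 + 0^{2}} = \frac{1}{841 + 0} = \frac{1}{841}$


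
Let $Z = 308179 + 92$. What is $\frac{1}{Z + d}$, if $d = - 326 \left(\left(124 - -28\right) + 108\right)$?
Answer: $\frac{1}{223511} \approx 4.4741 \cdot 10^{-6}$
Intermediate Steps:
$d = -84760$ ($d = - 326 \left(\left(124 + 28\right) + 108\right) = - 326 \left(152 + 108\right) = \left(-326\right) 260 = -84760$)
$Z = 308271$
$\frac{1}{Z + d} = \frac{1}{308271 - 84760} = \frac{1}{223511}$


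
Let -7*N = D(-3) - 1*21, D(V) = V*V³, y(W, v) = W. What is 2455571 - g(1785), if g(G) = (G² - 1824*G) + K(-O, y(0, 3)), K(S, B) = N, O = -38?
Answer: 17676362/7 ≈ 2.5252e+6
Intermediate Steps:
D(V) = V⁴
N = -60/7 (N = -((-3)⁴ - 1*21)/7 = -(81 - 21)/7 = -⅐*60 = -60/7 ≈ -8.5714)
K(S, B) = -60/7
g(G) = -60/7 + G² - 1824*G (g(G) = (G² - 1824*G) - 60/7 = -60/7 + G² - 1824*G)
2455571 - g(1785) = 2455571 - (-60/7 + 1785² - 1824*1785) = 2455571 - (-60/7 + 3186225 - 3255840) = 2455571 - 1*(-487365/7) = 2455571 + 487365/7 = 17676362/7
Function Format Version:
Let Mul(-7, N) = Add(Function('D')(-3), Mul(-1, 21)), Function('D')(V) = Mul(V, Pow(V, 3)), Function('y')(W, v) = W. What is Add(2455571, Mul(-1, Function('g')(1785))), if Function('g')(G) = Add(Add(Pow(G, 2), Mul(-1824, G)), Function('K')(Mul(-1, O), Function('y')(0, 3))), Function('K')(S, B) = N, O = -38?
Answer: Rational(17676362, 7) ≈ 2.5252e+6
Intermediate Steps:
Function('D')(V) = Pow(V, 4)
N = Rational(-60, 7) (N = Mul(Rational(-1, 7), Add(Pow(-3, 4), Mul(-1, 21))) = Mul(Rational(-1, 7), Add(81, -21)) = Mul(Rational(-1, 7), 60) = Rational(-60, 7) ≈ -8.5714)
Function('K')(S, B) = Rational(-60, 7)
Function('g')(G) = Add(Rational(-60, 7), Pow(G, 2), Mul(-1824, G)) (Function('g')(G) = Add(Add(Pow(G, 2), Mul(-1824, G)), Rational(-60, 7)) = Add(Rational(-60, 7), Pow(G, 2), Mul(-1824, G)))
Add(2455571, Mul(-1, Function('g')(1785))) = Add(2455571, Mul(-1, Add(Rational(-60, 7), Pow(1785, 2), Mul(-1824, 1785)))) = Add(2455571, Mul(-1, Add(Rational(-60, 7), 3186225, -3255840))) = Add(2455571, Mul(-1, Rational(-487365, 7))) = Add(2455571, Rational(487365, 7)) = Rational(17676362, 7)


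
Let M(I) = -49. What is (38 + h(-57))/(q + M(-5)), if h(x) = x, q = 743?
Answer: -19/694 ≈ -0.027378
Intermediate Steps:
(38 + h(-57))/(q + M(-5)) = (38 - 57)/(743 - 49) = -19/694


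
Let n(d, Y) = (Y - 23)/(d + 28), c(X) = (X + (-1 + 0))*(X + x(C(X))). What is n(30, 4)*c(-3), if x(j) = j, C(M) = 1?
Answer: -76/29 ≈ -2.6207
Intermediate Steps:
c(X) = (1 + X)*(-1 + X) (c(X) = (X + (-1 + 0))*(X + 1) = (X - 1)*(1 + X) = (-1 + X)*(1 + X) = (1 + X)*(-1 + X))
n(d, Y) = (-23 + Y)/(28 + d)
n(30, 4)*c(-3) = ((-23 + 4)/(28 + 30))*(-1 + (-3)²) = (-19/58)*(-1 + 9) = ((1/58)*(-19))*8 = -19/58*8 = -76/29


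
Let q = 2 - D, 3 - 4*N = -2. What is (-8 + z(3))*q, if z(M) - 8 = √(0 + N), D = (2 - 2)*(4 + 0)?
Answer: √5 ≈ 2.2361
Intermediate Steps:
N = 5/4 (N = ¾ - ¼*(-2) = ¾ + ½ = 5/4 ≈ 1.2500)
D = 0 (D = 0*4 = 0)
z(M) = 8 + √5/2 (z(M) = 8 + √(0 + 5/4) = 8 + √(5/4) = 8 + √5/2)
q = 2 (q = 2 - 1*0 = 2 + 0 = 2)
(-8 + z(3))*q = (-8 + (8 + √5/2))*2 = (√5/2)*2 = √5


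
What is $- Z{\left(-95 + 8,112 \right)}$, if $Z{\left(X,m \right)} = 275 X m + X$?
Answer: $2679687$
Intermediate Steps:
$Z{\left(X,m \right)} = X + 275 X m$ ($Z{\left(X,m \right)} = 275 X m + X = X + 275 X m$)
$- Z{\left(-95 + 8,112 \right)} = - \left(-95 + 8\right) \left(1 + 275 \cdot 112\right) = - \left(-87\right) \left(1 + 30800\right) = - \left(-87\right) 30801 = \left(-1\right) \left(-2679687\right) = 2679687$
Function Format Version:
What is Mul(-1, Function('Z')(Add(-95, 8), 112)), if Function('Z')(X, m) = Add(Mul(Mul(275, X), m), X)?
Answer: 2679687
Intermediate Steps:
Function('Z')(X, m) = Add(X, Mul(275, X, m)) (Function('Z')(X, m) = Add(Mul(275, X, m), X) = Add(X, Mul(275, X, m)))
Mul(-1, Function('Z')(Add(-95, 8), 112)) = Mul(-1, Mul(Add(-95, 8), Add(1, Mul(275, 112)))) = Mul(-1, Mul(-87, Add(1, 30800))) = Mul(-1, Mul(-87, 30801)) = Mul(-1, -2679687) = 2679687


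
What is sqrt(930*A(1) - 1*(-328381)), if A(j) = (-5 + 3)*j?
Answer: sqrt(326521) ≈ 571.42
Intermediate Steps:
A(j) = -2*j
sqrt(930*A(1) - 1*(-328381)) = sqrt(930*(-2*1) - 1*(-328381)) = sqrt(930*(-2) + 328381) = sqrt(-1860 + 328381) = sqrt(326521)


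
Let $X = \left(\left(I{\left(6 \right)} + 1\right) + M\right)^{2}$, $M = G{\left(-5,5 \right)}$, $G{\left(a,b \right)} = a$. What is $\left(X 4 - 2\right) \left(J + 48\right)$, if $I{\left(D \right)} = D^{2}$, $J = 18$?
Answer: $270204$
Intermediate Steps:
$M = -5$
$X = 1024$ ($X = \left(\left(6^{2} + 1\right) - 5\right)^{2} = \left(\left(36 + 1\right) - 5\right)^{2} = \left(37 - 5\right)^{2} = 32^{2} = 1024$)
$\left(X 4 - 2\right) \left(J + 48\right) = \left(1024 \cdot 4 - 2\right) \left(18 + 48\right) = \left(4096 - 2\right) 66 = 4094 \cdot 66 = 270204$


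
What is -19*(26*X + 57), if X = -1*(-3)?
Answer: -2565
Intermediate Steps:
X = 3
-19*(26*X + 57) = -19*(26*3 + 57) = -19*(78 + 57) = -19*135 = -2565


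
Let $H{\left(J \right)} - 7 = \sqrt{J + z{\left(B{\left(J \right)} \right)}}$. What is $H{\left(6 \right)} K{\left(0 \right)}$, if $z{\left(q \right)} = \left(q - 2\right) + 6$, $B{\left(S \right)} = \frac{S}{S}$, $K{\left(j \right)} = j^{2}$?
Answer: $0$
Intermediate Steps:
$B{\left(S \right)} = 1$
$z{\left(q \right)} = 4 + q$ ($z{\left(q \right)} = \left(-2 + q\right) + 6 = 4 + q$)
$H{\left(J \right)} = 7 + \sqrt{5 + J}$ ($H{\left(J \right)} = 7 + \sqrt{J + \left(4 + 1\right)} = 7 + \sqrt{J + 5} = 7 + \sqrt{5 + J}$)
$H{\left(6 \right)} K{\left(0 \right)} = \left(7 + \sqrt{5 + 6}\right) 0^{2} = \left(7 + \sqrt{11}\right) 0 = 0$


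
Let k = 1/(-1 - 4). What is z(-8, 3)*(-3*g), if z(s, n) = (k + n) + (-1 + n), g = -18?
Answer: 1296/5 ≈ 259.20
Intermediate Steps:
k = -⅕ (k = 1/(-5) = -⅕ ≈ -0.20000)
z(s, n) = -6/5 + 2*n (z(s, n) = (-⅕ + n) + (-1 + n) = -6/5 + 2*n)
z(-8, 3)*(-3*g) = (-6/5 + 2*3)*(-3*(-18)) = (-6/5 + 6)*54 = (24/5)*54 = 1296/5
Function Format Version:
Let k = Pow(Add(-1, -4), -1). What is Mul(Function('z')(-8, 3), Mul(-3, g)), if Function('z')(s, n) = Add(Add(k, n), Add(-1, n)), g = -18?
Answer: Rational(1296, 5) ≈ 259.20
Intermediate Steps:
k = Rational(-1, 5) (k = Pow(-5, -1) = Rational(-1, 5) ≈ -0.20000)
Function('z')(s, n) = Add(Rational(-6, 5), Mul(2, n)) (Function('z')(s, n) = Add(Add(Rational(-1, 5), n), Add(-1, n)) = Add(Rational(-6, 5), Mul(2, n)))
Mul(Function('z')(-8, 3), Mul(-3, g)) = Mul(Add(Rational(-6, 5), Mul(2, 3)), Mul(-3, -18)) = Mul(Add(Rational(-6, 5), 6), 54) = Mul(Rational(24, 5), 54) = Rational(1296, 5)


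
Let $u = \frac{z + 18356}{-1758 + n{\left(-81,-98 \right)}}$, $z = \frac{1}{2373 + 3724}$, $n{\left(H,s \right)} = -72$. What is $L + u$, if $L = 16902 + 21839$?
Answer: $\frac{144047059459}{3719170} \approx 38731.0$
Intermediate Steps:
$z = \frac{1}{6097} \approx 0.00016401$
$u = - \frac{37305511}{3719170}$ ($u = \frac{\frac{1}{6097} + 18356}{-1758 - 72} = \frac{111916533}{6097 \left(-1830\right)} = \frac{111916533}{6097} \left(- \frac{1}{1830}\right) = - \frac{37305511}{3719170} \approx -10.031$)
$L = 38741$
$L + u = 38741 - \frac{37305511}{3719170} = \frac{144047059459}{3719170}$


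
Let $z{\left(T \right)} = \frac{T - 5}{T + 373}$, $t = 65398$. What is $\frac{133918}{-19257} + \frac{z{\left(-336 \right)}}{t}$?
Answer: $- \frac{324051433105}{46596663582} \approx -6.9544$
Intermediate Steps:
$z{\left(T \right)} = \frac{-5 + T}{373 + T}$
$\frac{133918}{-19257} + \frac{z{\left(-336 \right)}}{t} = \frac{133918}{-19257} + \frac{\frac{1}{373 - 336} \left(-5 - 336\right)}{65398} = 133918 \left(- \frac{1}{19257}\right) + \frac{1}{37} \left(-341\right) \frac{1}{65398} = - \frac{133918}{19257} + \frac{1}{37} \left(-341\right) \frac{1}{65398} = - \frac{133918}{19257} - \frac{341}{2419726} = - \frac{324051433105}{46596663582}$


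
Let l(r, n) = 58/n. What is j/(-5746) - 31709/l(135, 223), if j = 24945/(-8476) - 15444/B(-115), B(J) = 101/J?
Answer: -17391869043475571/142651368184 ≈ -1.2192e+5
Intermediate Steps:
j = 15051365115/856076 (j = 24945/(-8476) - 15444/(101/(-115)) = 24945*(-1/8476) - 15444/(101*(-1/115)) = -24945/8476 - 15444/(-101/115) = -24945/8476 - 15444*(-115/101) = -24945/8476 + 1776060/101 = 15051365115/856076 ≈ 17582.)
j/(-5746) - 31709/l(135, 223) = (15051365115/856076)/(-5746) - 31709/(58/223) = (15051365115/856076)*(-1/5746) - 31709/(58*(1/223)) = -15051365115/4919012696 - 31709/58/223 = -15051365115/4919012696 - 31709*223/58 = -15051365115/4919012696 - 7071107/58 = -17391869043475571/142651368184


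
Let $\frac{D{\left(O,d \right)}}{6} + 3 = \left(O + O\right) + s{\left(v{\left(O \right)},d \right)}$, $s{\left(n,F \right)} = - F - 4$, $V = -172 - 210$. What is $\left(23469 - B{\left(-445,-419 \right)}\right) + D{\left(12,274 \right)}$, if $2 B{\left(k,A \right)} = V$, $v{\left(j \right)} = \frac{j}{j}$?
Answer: $22118$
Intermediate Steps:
$V = -382$
$v{\left(j \right)} = 1$
$B{\left(k,A \right)} = -191$ ($B{\left(k,A \right)} = \frac{1}{2} \left(-382\right) = -191$)
$s{\left(n,F \right)} = -4 - F$
$D{\left(O,d \right)} = -42 - 6 d + 12 O$ ($D{\left(O,d \right)} = -18 + 6 \left(\left(O + O\right) - \left(4 + d\right)\right) = -18 + 6 \left(2 O - \left(4 + d\right)\right) = -18 + 6 \left(-4 - d + 2 O\right) = -18 - \left(24 - 12 O + 6 d\right) = -42 - 6 d + 12 O$)
$\left(23469 - B{\left(-445,-419 \right)}\right) + D{\left(12,274 \right)} = \left(23469 - -191\right) - 1542 = \left(23469 + 191\right) - 1542 = 23660 - 1542 = 22118$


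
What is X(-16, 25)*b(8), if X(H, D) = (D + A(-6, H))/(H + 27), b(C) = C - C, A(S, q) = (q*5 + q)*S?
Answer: 0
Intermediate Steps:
A(S, q) = 6*S*q (A(S, q) = (5*q + q)*S = (6*q)*S = 6*S*q)
b(C) = 0
X(H, D) = (D - 36*H)/(27 + H) (X(H, D) = (D + 6*(-6)*H)/(H + 27) = (D - 36*H)/(27 + H))
X(-16, 25)*b(8) = ((25 - 36*(-16))/(27 - 16))*0 = ((25 + 576)/11)*0 = ((1/11)*601)*0 = (601/11)*0 = 0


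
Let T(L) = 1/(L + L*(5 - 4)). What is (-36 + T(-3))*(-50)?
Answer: 5425/3 ≈ 1808.3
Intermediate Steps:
T(L) = 1/(2*L) (T(L) = 1/(L + L*1) = 1/(L + L) = 1/(2*L))
(-36 + T(-3))*(-50) = (-36 + (1/2)/(-3))*(-50) = (-36 + (1/2)*(-1/3))*(-50) = (-36 - 1/6)*(-50) = -217/6*(-50) = 5425/3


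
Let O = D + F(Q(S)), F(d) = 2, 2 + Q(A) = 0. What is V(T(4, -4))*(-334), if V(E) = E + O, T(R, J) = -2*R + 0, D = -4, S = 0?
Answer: 3340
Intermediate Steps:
Q(A) = -2 (Q(A) = -2 + 0 = -2)
T(R, J) = -2*R
O = -2 (O = -4 + 2 = -2)
V(E) = -2 + E (V(E) = E - 2 = -2 + E)
V(T(4, -4))*(-334) = (-2 - 2*4)*(-334) = (-2 - 8)*(-334) = -10*(-334) = 3340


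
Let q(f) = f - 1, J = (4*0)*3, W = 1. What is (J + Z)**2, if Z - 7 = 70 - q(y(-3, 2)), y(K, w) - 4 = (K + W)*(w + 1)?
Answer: 6400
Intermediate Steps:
y(K, w) = 4 + (1 + K)*(1 + w) (y(K, w) = 4 + (K + 1)*(w + 1) = 4 + (1 + K)*(1 + w))
J = 0 (J = 0*3 = 0)
q(f) = -1 + f
Z = 80 (Z = 7 + (70 - (-1 + (5 - 3 + 2 - 3*2))) = 7 + (70 - (-1 + (5 - 3 + 2 - 6))) = 7 + (70 - (-1 - 2)) = 7 + (70 - 1*(-3)) = 7 + (70 + 3) = 7 + 73 = 80)
(J + Z)**2 = (0 + 80)**2 = 80**2 = 6400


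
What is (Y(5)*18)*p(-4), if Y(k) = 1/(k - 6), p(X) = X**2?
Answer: -288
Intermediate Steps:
Y(k) = 1/(-6 + k)
(Y(5)*18)*p(-4) = (18/(-6 + 5))*(-4)**2 = (18/(-1))*16 = -1*18*16 = -18*16 = -288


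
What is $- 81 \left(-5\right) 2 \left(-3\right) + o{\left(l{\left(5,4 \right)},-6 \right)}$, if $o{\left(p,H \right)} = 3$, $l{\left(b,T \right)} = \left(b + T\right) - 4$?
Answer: $-2427$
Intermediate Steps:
$l{\left(b,T \right)} = -4 + T + b$ ($l{\left(b,T \right)} = \left(T + b\right) - 4 = -4 + T + b$)
$- 81 \left(-5\right) 2 \left(-3\right) + o{\left(l{\left(5,4 \right)},-6 \right)} = - 81 \left(-5\right) 2 \left(-3\right) + 3 = - 81 \left(\left(-10\right) \left(-3\right)\right) + 3 = \left(-81\right) 30 + 3 = -2430 + 3 = -2427$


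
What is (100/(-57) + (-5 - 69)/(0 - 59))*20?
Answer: -33640/3363 ≈ -10.003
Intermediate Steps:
(100/(-57) + (-5 - 69)/(0 - 59))*20 = (100*(-1/57) - 74/(-59))*20 = (-100/57 - 74*(-1/59))*20 = (-100/57 + 74/59)*20 = -1682/3363*20 = -33640/3363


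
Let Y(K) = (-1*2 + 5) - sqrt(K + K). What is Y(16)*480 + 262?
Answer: 1702 - 1920*sqrt(2) ≈ -1013.3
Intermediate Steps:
Y(K) = 3 - sqrt(2)*sqrt(K) (Y(K) = (-2 + 5) - sqrt(2*K) = 3 - sqrt(2)*sqrt(K))
Y(16)*480 + 262 = (3 - sqrt(2)*sqrt(16))*480 + 262 = (3 - 1*sqrt(2)*4)*480 + 262 = (3 - 4*sqrt(2))*480 + 262 = (1440 - 1920*sqrt(2)) + 262 = 1702 - 1920*sqrt(2)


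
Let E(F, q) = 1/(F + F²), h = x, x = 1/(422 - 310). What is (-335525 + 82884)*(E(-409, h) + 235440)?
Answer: -9925846435911521/166872 ≈ -5.9482e+10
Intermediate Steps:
x = 1/112 ≈ 0.0089286
h = 1/112 ≈ 0.0089286
(-335525 + 82884)*(E(-409, h) + 235440) = (-335525 + 82884)*(1/((-409)*(1 - 409)) + 235440) = -252641*(-1/409/(-408) + 235440) = -252641*(-1/409*(-1/408) + 235440) = -252641*(1/166872 + 235440) = -252641*39288343681/166872 = -9925846435911521/166872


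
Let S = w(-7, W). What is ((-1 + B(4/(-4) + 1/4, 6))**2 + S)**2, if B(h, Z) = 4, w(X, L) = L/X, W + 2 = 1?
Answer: 4096/49 ≈ 83.592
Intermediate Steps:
W = -1 (W = -2 + 1 = -1)
S = 1/7 (S = -1/(-7) = -1*(-1/7) = 1/7 ≈ 0.14286)
((-1 + B(4/(-4) + 1/4, 6))**2 + S)**2 = ((-1 + 4)**2 + 1/7)**2 = (3**2 + 1/7)**2 = (9 + 1/7)**2 = (64/7)**2 = 4096/49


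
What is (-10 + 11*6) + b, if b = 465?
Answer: 521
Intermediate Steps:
(-10 + 11*6) + b = (-10 + 11*6) + 465 = (-10 + 66) + 465 = 56 + 465 = 521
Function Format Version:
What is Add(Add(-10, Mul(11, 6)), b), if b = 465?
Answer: 521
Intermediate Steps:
Add(Add(-10, Mul(11, 6)), b) = Add(Add(-10, Mul(11, 6)), 465) = Add(Add(-10, 66), 465) = Add(56, 465) = 521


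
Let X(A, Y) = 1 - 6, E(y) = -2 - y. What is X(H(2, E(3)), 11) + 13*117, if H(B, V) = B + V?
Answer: 1516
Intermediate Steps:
X(A, Y) = -5
X(H(2, E(3)), 11) + 13*117 = -5 + 13*117 = -5 + 1521 = 1516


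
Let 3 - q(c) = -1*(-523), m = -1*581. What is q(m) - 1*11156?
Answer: -11676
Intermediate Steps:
m = -581
q(c) = -520 (q(c) = 3 - (-1)*(-523) = 3 - 1*523 = 3 - 523 = -520)
q(m) - 1*11156 = -520 - 1*11156 = -520 - 11156 = -11676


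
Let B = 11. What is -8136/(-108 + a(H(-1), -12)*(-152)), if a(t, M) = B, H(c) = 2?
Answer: 2034/445 ≈ 4.5708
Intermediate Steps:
a(t, M) = 11
-8136/(-108 + a(H(-1), -12)*(-152)) = -8136/(-108 + 11*(-152)) = -8136/(-108 - 1672) = -8136/(-1780) = -8136*(-1/1780) = 2034/445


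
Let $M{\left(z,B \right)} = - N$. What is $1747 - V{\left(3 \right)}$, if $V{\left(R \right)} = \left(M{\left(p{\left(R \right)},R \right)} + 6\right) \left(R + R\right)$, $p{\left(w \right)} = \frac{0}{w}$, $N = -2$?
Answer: $1699$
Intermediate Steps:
$p{\left(w \right)} = 0$
$M{\left(z,B \right)} = 2$ ($M{\left(z,B \right)} = \left(-1\right) \left(-2\right) = 2$)
$V{\left(R \right)} = 16 R$ ($V{\left(R \right)} = \left(2 + 6\right) \left(R + R\right) = 8 \cdot 2 R = 16 R$)
$1747 - V{\left(3 \right)} = 1747 - 16 \cdot 3 = 1747 - 48 = 1699$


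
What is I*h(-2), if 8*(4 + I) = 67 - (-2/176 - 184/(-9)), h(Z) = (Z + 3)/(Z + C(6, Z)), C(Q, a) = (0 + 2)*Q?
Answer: 11537/63360 ≈ 0.18209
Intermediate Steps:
C(Q, a) = 2*Q
h(Z) = (3 + Z)/(12 + Z) (h(Z) = (Z + 3)/(Z + 2*6) = (3 + Z)/(Z + 12) = (3 + Z)/(12 + Z))
I = 11537/6336 (I = -4 + (67 - (-2/176 - 184/(-9)))/8 = -4 + (67 - (-2*1/176 - 184*(-1/9)))/8 = -4 + (67 - (-1/88 + 184/9))/8 = -4 + (67 - 1*16183/792)/8 = -4 + (67 - 16183/792)/8 = -4 + (1/8)*(36881/792) = -4 + 36881/6336 = 11537/6336 ≈ 1.8209)
I*h(-2) = 11537*((3 - 2)/(12 - 2))/6336 = 11537*(1/10)/6336 = 11537*((1/10)*1)/6336 = (11537/6336)*(1/10) = 11537/63360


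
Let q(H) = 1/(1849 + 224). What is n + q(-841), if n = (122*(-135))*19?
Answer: -648703889/2073 ≈ -3.1293e+5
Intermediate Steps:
q(H) = 1/2073
n = -312930 (n = -16470*19 = -312930)
n + q(-841) = -312930 + 1/2073 = -648703889/2073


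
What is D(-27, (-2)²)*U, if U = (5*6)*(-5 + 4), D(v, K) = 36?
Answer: -1080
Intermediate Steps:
U = -30 (U = 30*(-1) = -30)
D(-27, (-2)²)*U = 36*(-30) = -1080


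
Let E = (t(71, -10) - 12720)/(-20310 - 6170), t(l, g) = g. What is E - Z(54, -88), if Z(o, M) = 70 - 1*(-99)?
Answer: -446239/2648 ≈ -168.52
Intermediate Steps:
E = 1273/2648 (E = (-10 - 12720)/(-20310 - 6170) = -12730/(-26480) = -12730*(-1/26480) = 1273/2648 ≈ 0.48074)
Z(o, M) = 169 (Z(o, M) = 70 + 99 = 169)
E - Z(54, -88) = 1273/2648 - 1*169 = 1273/2648 - 169 = -446239/2648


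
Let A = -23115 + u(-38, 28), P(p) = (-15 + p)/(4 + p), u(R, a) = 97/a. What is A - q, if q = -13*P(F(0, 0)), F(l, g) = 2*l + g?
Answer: -162122/7 ≈ -23160.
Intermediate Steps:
F(l, g) = g + 2*l
P(p) = (-15 + p)/(4 + p)
q = 195/4 (q = -13*(-15 + (0 + 2*0))/(4 + (0 + 2*0)) = -13*(-15 + (0 + 0))/(4 + (0 + 0)) = -13*(-15 + 0)/(4 + 0) = -13*(-15)/4 = -13*(-15/4) = 195/4 ≈ 48.750)
A = -647123/28 (A = -23115 + 97/28 = -647123/28 ≈ -23112.)
A - q = -647123/28 - 1*195/4 = -647123/28 - 195/4 = -162122/7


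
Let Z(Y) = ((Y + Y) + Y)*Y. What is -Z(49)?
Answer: -7203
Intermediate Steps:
Z(Y) = 3*Y² (Z(Y) = (2*Y + Y)*Y = (3*Y)*Y = 3*Y²)
-Z(49) = -3*49² = -3*2401 = -1*7203 = -7203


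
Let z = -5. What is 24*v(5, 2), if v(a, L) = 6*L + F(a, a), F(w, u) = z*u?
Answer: -312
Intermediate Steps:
F(w, u) = -5*u
v(a, L) = -5*a + 6*L (v(a, L) = 6*L - 5*a = -5*a + 6*L)
24*v(5, 2) = 24*(-5*5 + 6*2) = 24*(-25 + 12) = 24*(-13) = -312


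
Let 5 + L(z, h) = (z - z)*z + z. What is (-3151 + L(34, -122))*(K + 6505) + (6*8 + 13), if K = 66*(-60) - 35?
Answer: -7836159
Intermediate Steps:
L(z, h) = -5 + z (L(z, h) = -5 + ((z - z)*z + z) = -5 + (0*z + z) = -5 + (0 + z) = -5 + z)
K = -3995 (K = -3960 - 35 = -3995)
(-3151 + L(34, -122))*(K + 6505) + (6*8 + 13) = (-3151 + (-5 + 34))*(-3995 + 6505) + (6*8 + 13) = (-3151 + 29)*2510 + (48 + 13) = -3122*2510 + 61 = -7836220 + 61 = -7836159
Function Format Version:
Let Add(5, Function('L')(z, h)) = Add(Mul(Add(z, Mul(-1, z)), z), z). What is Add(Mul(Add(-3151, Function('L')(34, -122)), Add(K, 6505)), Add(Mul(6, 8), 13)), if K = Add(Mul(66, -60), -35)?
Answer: -7836159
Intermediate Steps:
Function('L')(z, h) = Add(-5, z) (Function('L')(z, h) = Add(-5, Add(Mul(Add(z, Mul(-1, z)), z), z)) = Add(-5, Add(Mul(0, z), z)) = Add(-5, Add(0, z)) = Add(-5, z))
K = -3995 (K = Add(-3960, -35) = -3995)
Add(Mul(Add(-3151, Function('L')(34, -122)), Add(K, 6505)), Add(Mul(6, 8), 13)) = Add(Mul(Add(-3151, Add(-5, 34)), Add(-3995, 6505)), Add(Mul(6, 8), 13)) = Add(Mul(Add(-3151, 29), 2510), Add(48, 13)) = Add(Mul(-3122, 2510), 61) = Add(-7836220, 61) = -7836159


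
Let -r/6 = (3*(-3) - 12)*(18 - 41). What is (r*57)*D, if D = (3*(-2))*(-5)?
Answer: -4955580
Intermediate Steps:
r = -2898 (r = -6*(3*(-3) - 12)*(18 - 41) = -6*(-9 - 12)*(-23) = -(-126)*(-23) = -6*483 = -2898)
D = 30 (D = -6*(-5) = 30)
(r*57)*D = -2898*57*30 = -165186*30 = -4955580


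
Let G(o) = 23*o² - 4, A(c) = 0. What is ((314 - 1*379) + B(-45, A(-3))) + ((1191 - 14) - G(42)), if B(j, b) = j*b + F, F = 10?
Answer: -39446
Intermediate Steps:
B(j, b) = 10 + b*j (B(j, b) = j*b + 10 = b*j + 10 = 10 + b*j)
G(o) = -4 + 23*o²
((314 - 1*379) + B(-45, A(-3))) + ((1191 - 14) - G(42)) = ((314 - 1*379) + (10 + 0*(-45))) + ((1191 - 14) - (-4 + 23*42²)) = ((314 - 379) + (10 + 0)) + (1177 - (-4 + 23*1764)) = (-65 + 10) + (1177 - (-4 + 40572)) = -55 + (1177 - 1*40568) = -55 + (1177 - 40568) = -55 - 39391 = -39446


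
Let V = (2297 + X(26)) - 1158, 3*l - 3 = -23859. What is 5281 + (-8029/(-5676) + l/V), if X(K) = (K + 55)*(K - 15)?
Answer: 4344308857/823020 ≈ 5278.5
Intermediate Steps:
X(K) = (-15 + K)*(55 + K) (X(K) = (55 + K)*(-15 + K) = (-15 + K)*(55 + K))
l = -7952 (l = 1 + (⅓)*(-23859) = 1 - 7953 = -7952)
V = 2030 (V = (2297 + (-825 + 26² + 40*26)) - 1158 = (2297 + (-825 + 676 + 1040)) - 1158 = (2297 + 891) - 1158 = 3188 - 1158 = 2030)
5281 + (-8029/(-5676) + l/V) = 5281 + (-8029/(-5676) - 7952/2030) = 5281 + (-8029*(-1/5676) - 7952*1/2030) = 5281 + (8029/5676 - 568/145) = 5281 - 2059763/823020 = 4344308857/823020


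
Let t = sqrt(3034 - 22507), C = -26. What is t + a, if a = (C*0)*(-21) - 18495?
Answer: -18495 + I*sqrt(19473) ≈ -18495.0 + 139.55*I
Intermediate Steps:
a = -18495 (a = -26*0*(-21) - 18495 = 0*(-21) - 18495 = 0 - 18495 = -18495)
t = I*sqrt(19473) (t = sqrt(-19473) = I*sqrt(19473) ≈ 139.55*I)
t + a = I*sqrt(19473) - 18495 = -18495 + I*sqrt(19473)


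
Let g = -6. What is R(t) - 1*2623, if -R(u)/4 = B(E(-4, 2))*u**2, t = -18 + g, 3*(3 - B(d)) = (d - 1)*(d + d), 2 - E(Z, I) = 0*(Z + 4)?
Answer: -6463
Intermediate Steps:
E(Z, I) = 2 (E(Z, I) = 2 - 0*(Z + 4) = 2 - 0*(4 + Z) = 2 - 1*0 = 2 + 0 = 2)
B(d) = 3 - 2*d*(-1 + d)/3 (B(d) = 3 - (d - 1)*(d + d)/3 = 3 - (-1 + d)*2*d/3 = 3 - 2*d*(-1 + d)/3)
t = -24 (t = -18 - 6 = -24)
R(u) = -20*u**2/3 (R(u) = -4*(3 - 2/3*2**2 + (2/3)*2)*u**2 = -4*(3 - 2/3*4 + 4/3)*u**2 = -4*(3 - 8/3 + 4/3)*u**2 = -20*u**2/3)
R(t) - 1*2623 = -20/3*(-24)**2 - 1*2623 = -20/3*576 - 2623 = -3840 - 2623 = -6463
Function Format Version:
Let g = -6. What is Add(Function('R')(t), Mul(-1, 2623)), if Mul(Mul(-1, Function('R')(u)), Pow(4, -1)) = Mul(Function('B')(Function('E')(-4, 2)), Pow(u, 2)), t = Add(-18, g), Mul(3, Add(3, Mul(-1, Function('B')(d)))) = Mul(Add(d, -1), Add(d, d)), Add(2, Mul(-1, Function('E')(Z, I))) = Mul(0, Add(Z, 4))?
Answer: -6463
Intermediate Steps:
Function('E')(Z, I) = 2 (Function('E')(Z, I) = Add(2, Mul(-1, Mul(0, Add(Z, 4)))) = Add(2, Mul(-1, Mul(0, Add(4, Z)))) = Add(2, Mul(-1, 0)) = Add(2, 0) = 2)
Function('B')(d) = Add(3, Mul(Rational(-2, 3), d, Add(-1, d))) (Function('B')(d) = Add(3, Mul(Rational(-1, 3), Mul(Add(d, -1), Add(d, d)))) = Add(3, Mul(Rational(-1, 3), Mul(Add(-1, d), Mul(2, d)))) = Add(3, Mul(Rational(-1, 3), Mul(2, d, Add(-1, d)))) = Add(3, Mul(Rational(-2, 3), d, Add(-1, d))))
t = -24 (t = Add(-18, -6) = -24)
Function('R')(u) = Mul(Rational(-20, 3), Pow(u, 2)) (Function('R')(u) = Mul(-4, Mul(Add(3, Mul(Rational(-2, 3), Pow(2, 2)), Mul(Rational(2, 3), 2)), Pow(u, 2))) = Mul(-4, Mul(Add(3, Mul(Rational(-2, 3), 4), Rational(4, 3)), Pow(u, 2))) = Mul(-4, Mul(Add(3, Rational(-8, 3), Rational(4, 3)), Pow(u, 2))) = Mul(-4, Mul(Rational(5, 3), Pow(u, 2))) = Mul(Rational(-20, 3), Pow(u, 2)))
Add(Function('R')(t), Mul(-1, 2623)) = Add(Mul(Rational(-20, 3), Pow(-24, 2)), Mul(-1, 2623)) = Add(Mul(Rational(-20, 3), 576), -2623) = Add(-3840, -2623) = -6463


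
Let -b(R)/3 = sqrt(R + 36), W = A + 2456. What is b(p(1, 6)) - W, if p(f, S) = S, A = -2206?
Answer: -250 - 3*sqrt(42) ≈ -269.44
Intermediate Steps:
W = 250 (W = -2206 + 2456 = 250)
b(R) = -3*sqrt(36 + R) (b(R) = -3*sqrt(R + 36) = -3*sqrt(36 + R))
b(p(1, 6)) - W = -3*sqrt(36 + 6) - 1*250 = -3*sqrt(42) - 250 = -250 - 3*sqrt(42)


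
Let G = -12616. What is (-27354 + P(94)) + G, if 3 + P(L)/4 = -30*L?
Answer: -51262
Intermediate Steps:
P(L) = -12 - 120*L (P(L) = -12 + 4*(-30*L) = -12 - 120*L)
(-27354 + P(94)) + G = (-27354 + (-12 - 120*94)) - 12616 = (-27354 + (-12 - 11280)) - 12616 = (-27354 - 11292) - 12616 = -38646 - 12616 = -51262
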